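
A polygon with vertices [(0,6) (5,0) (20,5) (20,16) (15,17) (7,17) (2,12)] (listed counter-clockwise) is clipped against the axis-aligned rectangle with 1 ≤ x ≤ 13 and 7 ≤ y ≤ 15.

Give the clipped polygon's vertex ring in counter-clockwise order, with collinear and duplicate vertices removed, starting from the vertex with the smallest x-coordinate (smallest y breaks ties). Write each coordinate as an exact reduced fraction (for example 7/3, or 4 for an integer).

Clipped polygon: [(1,7) (13,7) (13,15) (5,15) (2,12) (1,9)]

1. After x ≥ 1: [(1,9) (1,24/5) (5,0) (20,5) (20,16) (15,17) (7,17) (2,12)]
2. After x ≤ 13: [(1,9) (1,24/5) (5,0) (13,8/3) (13,17) (7,17) (2,12)]
3. After y ≥ 7: [(1,9) (1,7) (13,7) (13,17) (7,17) (2,12)]
4. After y ≤ 15: [(1,9) (1,7) (13,7) (13,15) (5,15) (2,12)]
5. Canonical ring: [(1,7) (13,7) (13,15) (5,15) (2,12) (1,9)]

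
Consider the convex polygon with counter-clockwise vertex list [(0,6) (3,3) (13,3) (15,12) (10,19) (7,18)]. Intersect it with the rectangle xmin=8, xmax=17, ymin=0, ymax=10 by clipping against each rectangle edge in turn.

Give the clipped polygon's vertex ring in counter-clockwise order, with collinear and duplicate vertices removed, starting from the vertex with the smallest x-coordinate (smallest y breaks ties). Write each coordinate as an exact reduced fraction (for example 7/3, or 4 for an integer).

Clipped polygon: [(8,3) (13,3) (131/9,10) (8,10)]

1. After x ≥ 8: [(8,3) (13,3) (15,12) (10,19) (8,55/3)]
2. After x ≤ 17: [(8,3) (13,3) (15,12) (10,19) (8,55/3)]
3. After y ≥ 0: [(8,3) (13,3) (15,12) (10,19) (8,55/3)]
4. After y ≤ 10: [(8,10) (8,3) (13,3) (131/9,10)]
5. Canonical ring: [(8,3) (13,3) (131/9,10) (8,10)]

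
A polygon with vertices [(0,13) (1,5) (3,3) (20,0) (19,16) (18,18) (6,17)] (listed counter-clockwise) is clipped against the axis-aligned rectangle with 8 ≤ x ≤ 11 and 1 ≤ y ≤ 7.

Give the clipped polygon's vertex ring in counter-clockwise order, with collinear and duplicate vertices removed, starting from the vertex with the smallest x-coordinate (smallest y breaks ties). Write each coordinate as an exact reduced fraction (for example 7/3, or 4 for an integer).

Clipped polygon: [(8,36/17) (11,27/17) (11,7) (8,7)]

1. After x ≥ 8: [(8,36/17) (20,0) (19,16) (18,18) (8,103/6)]
2. After x ≤ 11: [(8,36/17) (11,27/17) (11,209/12) (8,103/6)]
3. After y ≥ 1: [(8,36/17) (11,27/17) (11,209/12) (8,103/6)]
4. After y ≤ 7: [(8,7) (8,36/17) (11,27/17) (11,7)]
5. Canonical ring: [(8,36/17) (11,27/17) (11,7) (8,7)]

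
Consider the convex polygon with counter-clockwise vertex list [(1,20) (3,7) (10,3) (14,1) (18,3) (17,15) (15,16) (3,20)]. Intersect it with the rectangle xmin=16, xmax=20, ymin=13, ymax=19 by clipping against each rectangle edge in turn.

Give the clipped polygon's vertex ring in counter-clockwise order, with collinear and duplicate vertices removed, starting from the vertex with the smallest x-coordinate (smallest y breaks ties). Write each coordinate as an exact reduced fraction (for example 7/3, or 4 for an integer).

1. After x ≥ 16: [(16,2) (18,3) (17,15) (16,31/2)]
2. After x ≤ 20: [(16,2) (18,3) (17,15) (16,31/2)]
3. After y ≥ 13: [(16,13) (103/6,13) (17,15) (16,31/2)]
4. After y ≤ 19: [(16,13) (103/6,13) (17,15) (16,31/2)]
5. Canonical ring: [(16,13) (103/6,13) (17,15) (16,31/2)]

Clipped polygon: [(16,13) (103/6,13) (17,15) (16,31/2)]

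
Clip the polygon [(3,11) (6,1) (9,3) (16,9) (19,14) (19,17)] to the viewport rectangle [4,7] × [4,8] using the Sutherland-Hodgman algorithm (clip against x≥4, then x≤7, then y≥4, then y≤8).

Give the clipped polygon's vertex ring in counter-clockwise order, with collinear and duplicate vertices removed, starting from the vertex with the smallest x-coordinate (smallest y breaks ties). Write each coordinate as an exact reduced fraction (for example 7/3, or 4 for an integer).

1. After x ≥ 4: [(4,91/8) (4,23/3) (6,1) (9,3) (16,9) (19,14) (19,17)]
2. After x ≤ 7: [(7,25/2) (4,91/8) (4,23/3) (6,1) (7,5/3)]
3. After y ≥ 4: [(7,4) (7,25/2) (4,91/8) (4,23/3) (51/10,4)]
4. After y ≤ 8: [(7,4) (7,8) (4,8) (4,23/3) (51/10,4)]
5. Canonical ring: [(4,23/3) (51/10,4) (7,4) (7,8) (4,8)]

Clipped polygon: [(4,23/3) (51/10,4) (7,4) (7,8) (4,8)]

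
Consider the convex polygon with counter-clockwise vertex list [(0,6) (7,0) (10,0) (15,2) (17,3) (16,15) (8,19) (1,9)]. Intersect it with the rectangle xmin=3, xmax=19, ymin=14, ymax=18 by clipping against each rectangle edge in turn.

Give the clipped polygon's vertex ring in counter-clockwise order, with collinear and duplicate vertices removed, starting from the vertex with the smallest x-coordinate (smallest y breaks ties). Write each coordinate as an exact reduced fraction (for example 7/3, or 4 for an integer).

Clipped polygon: [(9/2,14) (193/12,14) (16,15) (10,18) (73/10,18)]

1. After x ≥ 3: [(3,24/7) (7,0) (10,0) (15,2) (17,3) (16,15) (8,19) (3,83/7)]
2. After x ≤ 19: [(3,24/7) (7,0) (10,0) (15,2) (17,3) (16,15) (8,19) (3,83/7)]
3. After y ≥ 14: [(193/12,14) (16,15) (8,19) (9/2,14)]
4. After y ≤ 18: [(193/12,14) (16,15) (10,18) (73/10,18) (9/2,14)]
5. Canonical ring: [(9/2,14) (193/12,14) (16,15) (10,18) (73/10,18)]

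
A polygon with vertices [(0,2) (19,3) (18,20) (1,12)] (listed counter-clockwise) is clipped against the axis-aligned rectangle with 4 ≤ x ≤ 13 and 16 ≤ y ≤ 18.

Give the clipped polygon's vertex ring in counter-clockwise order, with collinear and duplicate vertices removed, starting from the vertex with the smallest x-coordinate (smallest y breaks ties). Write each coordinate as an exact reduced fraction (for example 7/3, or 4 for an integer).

1. After x ≥ 4: [(4,42/19) (19,3) (18,20) (4,228/17)]
2. After x ≤ 13: [(4,42/19) (13,51/19) (13,300/17) (4,228/17)]
3. After y ≥ 16: [(13,16) (13,300/17) (19/2,16)]
4. After y ≤ 18: [(13,16) (13,300/17) (19/2,16)]
5. Canonical ring: [(19/2,16) (13,16) (13,300/17)]

Clipped polygon: [(19/2,16) (13,16) (13,300/17)]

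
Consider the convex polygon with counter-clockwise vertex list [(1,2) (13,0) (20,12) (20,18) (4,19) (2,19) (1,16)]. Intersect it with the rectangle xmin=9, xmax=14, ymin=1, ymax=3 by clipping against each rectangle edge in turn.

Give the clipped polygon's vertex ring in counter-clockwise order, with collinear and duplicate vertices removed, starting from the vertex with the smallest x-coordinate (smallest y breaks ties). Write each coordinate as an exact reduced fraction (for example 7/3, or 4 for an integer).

1. After x ≥ 9: [(9,2/3) (13,0) (20,12) (20,18) (9,299/16)]
2. After x ≤ 14: [(9,2/3) (13,0) (14,12/7) (14,147/8) (9,299/16)]
3. After y ≥ 1: [(9,1) (163/12,1) (14,12/7) (14,147/8) (9,299/16)]
4. After y ≤ 3: [(9,3) (9,1) (163/12,1) (14,12/7) (14,3)]
5. Canonical ring: [(9,1) (163/12,1) (14,12/7) (14,3) (9,3)]

Clipped polygon: [(9,1) (163/12,1) (14,12/7) (14,3) (9,3)]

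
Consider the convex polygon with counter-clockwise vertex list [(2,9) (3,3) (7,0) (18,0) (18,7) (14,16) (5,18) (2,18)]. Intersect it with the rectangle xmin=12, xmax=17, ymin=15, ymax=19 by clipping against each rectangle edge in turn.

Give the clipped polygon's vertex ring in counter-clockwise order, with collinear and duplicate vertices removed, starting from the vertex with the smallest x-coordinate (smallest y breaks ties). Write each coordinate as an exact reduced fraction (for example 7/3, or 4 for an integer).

1. After x ≥ 12: [(12,0) (18,0) (18,7) (14,16) (12,148/9)]
2. After x ≤ 17: [(12,0) (17,0) (17,37/4) (14,16) (12,148/9)]
3. After y ≥ 15: [(12,15) (130/9,15) (14,16) (12,148/9)]
4. After y ≤ 19: [(12,15) (130/9,15) (14,16) (12,148/9)]
5. Canonical ring: [(12,15) (130/9,15) (14,16) (12,148/9)]

Clipped polygon: [(12,15) (130/9,15) (14,16) (12,148/9)]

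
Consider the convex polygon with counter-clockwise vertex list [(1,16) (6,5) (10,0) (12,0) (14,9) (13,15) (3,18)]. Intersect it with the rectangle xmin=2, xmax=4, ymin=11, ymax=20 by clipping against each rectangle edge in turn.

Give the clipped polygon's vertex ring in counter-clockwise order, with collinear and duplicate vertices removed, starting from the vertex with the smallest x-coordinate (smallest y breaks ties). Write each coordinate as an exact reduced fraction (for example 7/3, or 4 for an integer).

Clipped polygon: [(2,69/5) (36/11,11) (4,11) (4,177/10) (3,18) (2,17)]

1. After x ≥ 2: [(2,17) (2,69/5) (6,5) (10,0) (12,0) (14,9) (13,15) (3,18)]
2. After x ≤ 4: [(2,17) (2,69/5) (4,47/5) (4,177/10) (3,18)]
3. After y ≥ 11: [(2,17) (2,69/5) (36/11,11) (4,11) (4,177/10) (3,18)]
4. After y ≤ 20: [(2,17) (2,69/5) (36/11,11) (4,11) (4,177/10) (3,18)]
5. Canonical ring: [(2,69/5) (36/11,11) (4,11) (4,177/10) (3,18) (2,17)]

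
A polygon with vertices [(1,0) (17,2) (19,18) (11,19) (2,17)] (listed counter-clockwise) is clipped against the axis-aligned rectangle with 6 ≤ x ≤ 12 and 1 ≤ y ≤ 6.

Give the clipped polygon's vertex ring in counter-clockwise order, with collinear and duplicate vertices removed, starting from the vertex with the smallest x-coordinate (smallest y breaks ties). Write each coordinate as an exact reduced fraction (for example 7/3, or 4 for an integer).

1. After x ≥ 6: [(6,5/8) (17,2) (19,18) (11,19) (6,161/9)]
2. After x ≤ 12: [(6,5/8) (12,11/8) (12,151/8) (11,19) (6,161/9)]
3. After y ≥ 1: [(6,1) (9,1) (12,11/8) (12,151/8) (11,19) (6,161/9)]
4. After y ≤ 6: [(6,6) (6,1) (9,1) (12,11/8) (12,6)]
5. Canonical ring: [(6,1) (9,1) (12,11/8) (12,6) (6,6)]

Clipped polygon: [(6,1) (9,1) (12,11/8) (12,6) (6,6)]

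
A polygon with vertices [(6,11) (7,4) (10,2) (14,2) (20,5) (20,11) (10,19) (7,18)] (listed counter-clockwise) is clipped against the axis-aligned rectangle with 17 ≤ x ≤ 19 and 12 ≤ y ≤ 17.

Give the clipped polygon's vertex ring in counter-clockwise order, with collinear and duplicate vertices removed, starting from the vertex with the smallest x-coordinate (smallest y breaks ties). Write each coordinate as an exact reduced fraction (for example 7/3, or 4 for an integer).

Clipped polygon: [(17,12) (75/4,12) (17,67/5)]

1. After x ≥ 17: [(17,7/2) (20,5) (20,11) (17,67/5)]
2. After x ≤ 19: [(17,7/2) (19,9/2) (19,59/5) (17,67/5)]
3. After y ≥ 12: [(17,12) (75/4,12) (17,67/5)]
4. After y ≤ 17: [(17,12) (75/4,12) (17,67/5)]
5. Canonical ring: [(17,12) (75/4,12) (17,67/5)]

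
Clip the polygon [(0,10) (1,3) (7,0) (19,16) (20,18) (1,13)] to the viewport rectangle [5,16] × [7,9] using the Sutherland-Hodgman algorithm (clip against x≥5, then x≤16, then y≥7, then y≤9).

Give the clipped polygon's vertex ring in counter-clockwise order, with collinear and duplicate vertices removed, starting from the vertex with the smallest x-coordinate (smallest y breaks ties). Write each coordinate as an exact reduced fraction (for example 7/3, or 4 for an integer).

Clipped polygon: [(5,7) (49/4,7) (55/4,9) (5,9)]

1. After x ≥ 5: [(5,1) (7,0) (19,16) (20,18) (5,267/19)]
2. After x ≤ 16: [(5,1) (7,0) (16,12) (16,322/19) (5,267/19)]
3. After y ≥ 7: [(5,7) (49/4,7) (16,12) (16,322/19) (5,267/19)]
4. After y ≤ 9: [(5,9) (5,7) (49/4,7) (55/4,9)]
5. Canonical ring: [(5,7) (49/4,7) (55/4,9) (5,9)]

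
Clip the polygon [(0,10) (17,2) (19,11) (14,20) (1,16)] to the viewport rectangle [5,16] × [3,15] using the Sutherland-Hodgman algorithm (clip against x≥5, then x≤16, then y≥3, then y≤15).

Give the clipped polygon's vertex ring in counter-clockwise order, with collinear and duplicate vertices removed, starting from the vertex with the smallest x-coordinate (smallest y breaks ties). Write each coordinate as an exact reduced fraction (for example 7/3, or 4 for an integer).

Clipped polygon: [(5,130/17) (119/8,3) (16,3) (16,15) (5,15)]

1. After x ≥ 5: [(5,130/17) (17,2) (19,11) (14,20) (5,224/13)]
2. After x ≤ 16: [(5,130/17) (16,42/17) (16,82/5) (14,20) (5,224/13)]
3. After y ≥ 3: [(5,130/17) (119/8,3) (16,3) (16,82/5) (14,20) (5,224/13)]
4. After y ≤ 15: [(5,15) (5,130/17) (119/8,3) (16,3) (16,15)]
5. Canonical ring: [(5,130/17) (119/8,3) (16,3) (16,15) (5,15)]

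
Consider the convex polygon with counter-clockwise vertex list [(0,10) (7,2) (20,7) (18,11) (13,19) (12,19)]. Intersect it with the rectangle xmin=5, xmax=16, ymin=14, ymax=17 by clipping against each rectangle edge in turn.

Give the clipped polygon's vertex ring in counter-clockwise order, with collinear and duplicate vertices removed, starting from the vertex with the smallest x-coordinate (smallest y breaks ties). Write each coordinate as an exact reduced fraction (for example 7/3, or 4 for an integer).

Clipped polygon: [(16/3,14) (16,14) (16,71/5) (57/4,17) (28/3,17)]

1. After x ≥ 5: [(5,55/4) (5,30/7) (7,2) (20,7) (18,11) (13,19) (12,19)]
2. After x ≤ 16: [(5,55/4) (5,30/7) (7,2) (16,71/13) (16,71/5) (13,19) (12,19)]
3. After y ≥ 14: [(16/3,14) (16,14) (16,71/5) (13,19) (12,19)]
4. After y ≤ 17: [(28/3,17) (16/3,14) (16,14) (16,71/5) (57/4,17)]
5. Canonical ring: [(16/3,14) (16,14) (16,71/5) (57/4,17) (28/3,17)]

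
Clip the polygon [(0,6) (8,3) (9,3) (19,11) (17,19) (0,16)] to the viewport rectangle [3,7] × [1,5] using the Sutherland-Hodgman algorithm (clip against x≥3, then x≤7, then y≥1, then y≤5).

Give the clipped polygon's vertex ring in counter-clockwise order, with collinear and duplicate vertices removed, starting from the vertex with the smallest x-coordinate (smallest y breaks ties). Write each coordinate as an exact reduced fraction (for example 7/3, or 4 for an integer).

Clipped polygon: [(3,39/8) (7,27/8) (7,5) (3,5)]

1. After x ≥ 3: [(3,39/8) (8,3) (9,3) (19,11) (17,19) (3,281/17)]
2. After x ≤ 7: [(3,39/8) (7,27/8) (7,293/17) (3,281/17)]
3. After y ≥ 1: [(3,39/8) (7,27/8) (7,293/17) (3,281/17)]
4. After y ≤ 5: [(3,5) (3,39/8) (7,27/8) (7,5)]
5. Canonical ring: [(3,39/8) (7,27/8) (7,5) (3,5)]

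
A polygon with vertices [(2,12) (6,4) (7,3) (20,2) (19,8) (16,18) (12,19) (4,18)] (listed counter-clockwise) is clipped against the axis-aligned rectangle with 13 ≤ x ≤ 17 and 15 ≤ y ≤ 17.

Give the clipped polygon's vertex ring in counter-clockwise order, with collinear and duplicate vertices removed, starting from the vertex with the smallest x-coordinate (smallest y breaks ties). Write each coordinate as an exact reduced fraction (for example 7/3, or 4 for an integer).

1. After x ≥ 13: [(13,33/13) (20,2) (19,8) (16,18) (13,75/4)]
2. After x ≤ 17: [(13,33/13) (17,29/13) (17,44/3) (16,18) (13,75/4)]
3. After y ≥ 15: [(13,15) (169/10,15) (16,18) (13,75/4)]
4. After y ≤ 17: [(13,17) (13,15) (169/10,15) (163/10,17)]
5. Canonical ring: [(13,15) (169/10,15) (163/10,17) (13,17)]

Clipped polygon: [(13,15) (169/10,15) (163/10,17) (13,17)]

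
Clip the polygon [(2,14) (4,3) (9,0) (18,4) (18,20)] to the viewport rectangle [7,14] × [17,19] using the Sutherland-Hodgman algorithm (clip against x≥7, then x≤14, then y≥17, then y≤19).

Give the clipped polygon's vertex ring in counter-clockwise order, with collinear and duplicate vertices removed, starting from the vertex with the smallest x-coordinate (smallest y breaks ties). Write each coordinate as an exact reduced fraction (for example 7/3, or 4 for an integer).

1. After x ≥ 7: [(7,127/8) (7,6/5) (9,0) (18,4) (18,20)]
2. After x ≤ 14: [(14,37/2) (7,127/8) (7,6/5) (9,0) (14,20/9)]
3. After y ≥ 17: [(14,17) (14,37/2) (10,17)]
4. After y ≤ 19: [(14,17) (14,37/2) (10,17)]
5. Canonical ring: [(10,17) (14,17) (14,37/2)]

Clipped polygon: [(10,17) (14,17) (14,37/2)]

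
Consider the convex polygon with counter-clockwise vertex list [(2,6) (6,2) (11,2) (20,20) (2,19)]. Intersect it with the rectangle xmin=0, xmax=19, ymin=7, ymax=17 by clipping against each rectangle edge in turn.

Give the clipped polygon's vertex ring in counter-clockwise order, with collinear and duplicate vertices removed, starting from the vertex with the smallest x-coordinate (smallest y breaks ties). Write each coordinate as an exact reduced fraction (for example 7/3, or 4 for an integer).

Clipped polygon: [(2,7) (27/2,7) (37/2,17) (2,17)]

1. After x ≥ 0: [(2,6) (6,2) (11,2) (20,20) (2,19)]
2. After x ≤ 19: [(2,6) (6,2) (11,2) (19,18) (19,359/18) (2,19)]
3. After y ≥ 7: [(2,7) (27/2,7) (19,18) (19,359/18) (2,19)]
4. After y ≤ 17: [(2,17) (2,7) (27/2,7) (37/2,17)]
5. Canonical ring: [(2,7) (27/2,7) (37/2,17) (2,17)]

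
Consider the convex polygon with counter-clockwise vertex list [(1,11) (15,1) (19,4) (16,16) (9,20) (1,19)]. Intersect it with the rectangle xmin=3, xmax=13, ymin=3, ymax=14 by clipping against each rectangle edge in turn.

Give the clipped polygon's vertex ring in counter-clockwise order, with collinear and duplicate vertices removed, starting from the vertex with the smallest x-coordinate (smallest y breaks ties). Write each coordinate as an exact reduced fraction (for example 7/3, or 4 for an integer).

Clipped polygon: [(3,67/7) (61/5,3) (13,3) (13,14) (3,14)]

1. After x ≥ 3: [(3,67/7) (15,1) (19,4) (16,16) (9,20) (3,77/4)]
2. After x ≤ 13: [(3,67/7) (13,17/7) (13,124/7) (9,20) (3,77/4)]
3. After y ≥ 3: [(3,67/7) (61/5,3) (13,3) (13,124/7) (9,20) (3,77/4)]
4. After y ≤ 14: [(3,14) (3,67/7) (61/5,3) (13,3) (13,14)]
5. Canonical ring: [(3,67/7) (61/5,3) (13,3) (13,14) (3,14)]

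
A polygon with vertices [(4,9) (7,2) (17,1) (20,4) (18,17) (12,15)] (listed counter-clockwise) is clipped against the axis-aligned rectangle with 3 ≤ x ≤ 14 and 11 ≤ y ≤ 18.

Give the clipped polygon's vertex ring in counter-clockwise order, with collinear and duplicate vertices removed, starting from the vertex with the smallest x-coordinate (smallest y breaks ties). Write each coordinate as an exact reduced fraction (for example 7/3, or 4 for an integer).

1. After x ≥ 3: [(4,9) (7,2) (17,1) (20,4) (18,17) (12,15)]
2. After x ≤ 14: [(4,9) (7,2) (14,13/10) (14,47/3) (12,15)]
3. After y ≥ 11: [(20/3,11) (14,11) (14,47/3) (12,15)]
4. After y ≤ 18: [(20/3,11) (14,11) (14,47/3) (12,15)]
5. Canonical ring: [(20/3,11) (14,11) (14,47/3) (12,15)]

Clipped polygon: [(20/3,11) (14,11) (14,47/3) (12,15)]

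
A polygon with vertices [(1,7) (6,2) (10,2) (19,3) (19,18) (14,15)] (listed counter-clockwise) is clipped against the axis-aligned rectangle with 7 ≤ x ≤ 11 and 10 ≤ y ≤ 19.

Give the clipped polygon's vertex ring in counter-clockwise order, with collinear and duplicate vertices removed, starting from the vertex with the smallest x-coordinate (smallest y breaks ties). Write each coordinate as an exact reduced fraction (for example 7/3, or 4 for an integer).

1. After x ≥ 7: [(7,139/13) (7,2) (10,2) (19,3) (19,18) (14,15)]
2. After x ≤ 11: [(11,171/13) (7,139/13) (7,2) (10,2) (11,19/9)]
3. After y ≥ 10: [(11,10) (11,171/13) (7,139/13) (7,10)]
4. After y ≤ 19: [(11,10) (11,171/13) (7,139/13) (7,10)]
5. Canonical ring: [(7,10) (11,10) (11,171/13) (7,139/13)]

Clipped polygon: [(7,10) (11,10) (11,171/13) (7,139/13)]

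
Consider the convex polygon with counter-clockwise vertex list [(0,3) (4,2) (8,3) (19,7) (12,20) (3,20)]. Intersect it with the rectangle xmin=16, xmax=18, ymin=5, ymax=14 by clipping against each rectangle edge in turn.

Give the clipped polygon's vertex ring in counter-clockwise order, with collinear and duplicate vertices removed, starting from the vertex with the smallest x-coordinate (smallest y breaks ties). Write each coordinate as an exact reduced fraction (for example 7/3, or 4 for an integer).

1. After x ≥ 16: [(16,65/11) (19,7) (16,88/7)]
2. After x ≤ 18: [(16,65/11) (18,73/11) (18,62/7) (16,88/7)]
3. After y ≥ 5: [(16,65/11) (18,73/11) (18,62/7) (16,88/7)]
4. After y ≤ 14: [(16,65/11) (18,73/11) (18,62/7) (16,88/7)]
5. Canonical ring: [(16,65/11) (18,73/11) (18,62/7) (16,88/7)]

Clipped polygon: [(16,65/11) (18,73/11) (18,62/7) (16,88/7)]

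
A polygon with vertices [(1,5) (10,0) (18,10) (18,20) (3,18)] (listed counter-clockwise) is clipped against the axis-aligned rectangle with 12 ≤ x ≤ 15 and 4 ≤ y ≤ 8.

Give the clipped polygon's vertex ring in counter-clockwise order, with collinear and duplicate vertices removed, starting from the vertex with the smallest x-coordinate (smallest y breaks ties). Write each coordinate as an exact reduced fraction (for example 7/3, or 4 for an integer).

1. After x ≥ 12: [(12,5/2) (18,10) (18,20) (12,96/5)]
2. After x ≤ 15: [(12,5/2) (15,25/4) (15,98/5) (12,96/5)]
3. After y ≥ 4: [(12,4) (66/5,4) (15,25/4) (15,98/5) (12,96/5)]
4. After y ≤ 8: [(12,8) (12,4) (66/5,4) (15,25/4) (15,8)]
5. Canonical ring: [(12,4) (66/5,4) (15,25/4) (15,8) (12,8)]

Clipped polygon: [(12,4) (66/5,4) (15,25/4) (15,8) (12,8)]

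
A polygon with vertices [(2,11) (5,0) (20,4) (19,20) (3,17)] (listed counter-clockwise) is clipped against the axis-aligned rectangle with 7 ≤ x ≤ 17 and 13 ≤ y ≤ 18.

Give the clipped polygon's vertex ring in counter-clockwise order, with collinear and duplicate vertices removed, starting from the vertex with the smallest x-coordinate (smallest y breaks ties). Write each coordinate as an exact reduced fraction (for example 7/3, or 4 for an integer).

1. After x ≥ 7: [(7,8/15) (20,4) (19,20) (7,71/4)]
2. After x ≤ 17: [(7,8/15) (17,16/5) (17,157/8) (7,71/4)]
3. After y ≥ 13: [(7,13) (17,13) (17,157/8) (7,71/4)]
4. After y ≤ 18: [(7,13) (17,13) (17,18) (25/3,18) (7,71/4)]
5. Canonical ring: [(7,13) (17,13) (17,18) (25/3,18) (7,71/4)]

Clipped polygon: [(7,13) (17,13) (17,18) (25/3,18) (7,71/4)]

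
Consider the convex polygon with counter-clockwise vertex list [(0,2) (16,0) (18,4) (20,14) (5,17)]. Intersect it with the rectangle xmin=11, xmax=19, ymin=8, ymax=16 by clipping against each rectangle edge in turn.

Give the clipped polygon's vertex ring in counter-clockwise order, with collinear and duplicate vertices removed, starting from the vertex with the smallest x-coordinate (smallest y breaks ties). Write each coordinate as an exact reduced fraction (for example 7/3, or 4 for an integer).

Clipped polygon: [(11,8) (94/5,8) (19,9) (19,71/5) (11,79/5)]

1. After x ≥ 11: [(11,5/8) (16,0) (18,4) (20,14) (11,79/5)]
2. After x ≤ 19: [(11,5/8) (16,0) (18,4) (19,9) (19,71/5) (11,79/5)]
3. After y ≥ 8: [(11,8) (94/5,8) (19,9) (19,71/5) (11,79/5)]
4. After y ≤ 16: [(11,8) (94/5,8) (19,9) (19,71/5) (11,79/5)]
5. Canonical ring: [(11,8) (94/5,8) (19,9) (19,71/5) (11,79/5)]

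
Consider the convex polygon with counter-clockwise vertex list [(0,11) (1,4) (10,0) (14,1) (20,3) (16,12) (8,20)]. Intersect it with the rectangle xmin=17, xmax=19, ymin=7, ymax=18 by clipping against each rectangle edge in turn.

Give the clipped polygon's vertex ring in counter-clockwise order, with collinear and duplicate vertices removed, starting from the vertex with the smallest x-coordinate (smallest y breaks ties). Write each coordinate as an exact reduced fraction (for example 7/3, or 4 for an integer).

Clipped polygon: [(17,7) (164/9,7) (17,39/4)]

1. After x ≥ 17: [(17,2) (20,3) (17,39/4)]
2. After x ≤ 19: [(17,2) (19,8/3) (19,21/4) (17,39/4)]
3. After y ≥ 7: [(17,7) (164/9,7) (17,39/4)]
4. After y ≤ 18: [(17,7) (164/9,7) (17,39/4)]
5. Canonical ring: [(17,7) (164/9,7) (17,39/4)]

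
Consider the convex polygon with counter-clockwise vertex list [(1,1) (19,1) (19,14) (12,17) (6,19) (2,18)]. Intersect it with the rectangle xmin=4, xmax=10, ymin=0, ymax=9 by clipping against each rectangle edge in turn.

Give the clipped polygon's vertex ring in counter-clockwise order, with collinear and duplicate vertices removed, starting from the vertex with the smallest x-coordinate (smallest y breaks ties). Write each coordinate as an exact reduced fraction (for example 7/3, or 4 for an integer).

1. After x ≥ 4: [(4,1) (19,1) (19,14) (12,17) (6,19) (4,37/2)]
2. After x ≤ 10: [(4,1) (10,1) (10,53/3) (6,19) (4,37/2)]
3. After y ≥ 0: [(4,1) (10,1) (10,53/3) (6,19) (4,37/2)]
4. After y ≤ 9: [(4,9) (4,1) (10,1) (10,9)]
5. Canonical ring: [(4,1) (10,1) (10,9) (4,9)]

Clipped polygon: [(4,1) (10,1) (10,9) (4,9)]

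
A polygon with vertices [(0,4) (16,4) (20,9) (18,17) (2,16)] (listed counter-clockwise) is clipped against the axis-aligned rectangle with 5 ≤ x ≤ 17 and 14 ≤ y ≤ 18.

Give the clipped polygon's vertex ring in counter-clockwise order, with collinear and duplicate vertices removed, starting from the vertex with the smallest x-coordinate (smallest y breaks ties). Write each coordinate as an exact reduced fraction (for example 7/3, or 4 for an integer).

Clipped polygon: [(5,14) (17,14) (17,271/16) (5,259/16)]

1. After x ≥ 5: [(5,4) (16,4) (20,9) (18,17) (5,259/16)]
2. After x ≤ 17: [(5,4) (16,4) (17,21/4) (17,271/16) (5,259/16)]
3. After y ≥ 14: [(5,14) (17,14) (17,271/16) (5,259/16)]
4. After y ≤ 18: [(5,14) (17,14) (17,271/16) (5,259/16)]
5. Canonical ring: [(5,14) (17,14) (17,271/16) (5,259/16)]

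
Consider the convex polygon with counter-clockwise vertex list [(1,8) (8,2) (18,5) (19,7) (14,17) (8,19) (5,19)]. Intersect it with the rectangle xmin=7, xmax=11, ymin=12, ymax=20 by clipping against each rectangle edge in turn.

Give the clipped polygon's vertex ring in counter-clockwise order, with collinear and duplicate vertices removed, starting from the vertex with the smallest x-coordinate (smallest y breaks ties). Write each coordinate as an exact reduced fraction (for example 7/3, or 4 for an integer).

1. After x ≥ 7: [(7,20/7) (8,2) (18,5) (19,7) (14,17) (8,19) (7,19)]
2. After x ≤ 11: [(7,20/7) (8,2) (11,29/10) (11,18) (8,19) (7,19)]
3. After y ≥ 12: [(7,12) (11,12) (11,18) (8,19) (7,19)]
4. After y ≤ 20: [(7,12) (11,12) (11,18) (8,19) (7,19)]
5. Canonical ring: [(7,12) (11,12) (11,18) (8,19) (7,19)]

Clipped polygon: [(7,12) (11,12) (11,18) (8,19) (7,19)]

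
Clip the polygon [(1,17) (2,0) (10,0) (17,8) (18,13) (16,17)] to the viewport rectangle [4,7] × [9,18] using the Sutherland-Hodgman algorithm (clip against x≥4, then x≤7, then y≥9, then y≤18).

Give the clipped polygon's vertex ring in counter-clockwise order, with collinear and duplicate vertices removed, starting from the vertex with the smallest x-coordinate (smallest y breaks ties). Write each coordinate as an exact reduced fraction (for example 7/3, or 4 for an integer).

Clipped polygon: [(4,9) (7,9) (7,17) (4,17)]

1. After x ≥ 4: [(4,17) (4,0) (10,0) (17,8) (18,13) (16,17)]
2. After x ≤ 7: [(7,17) (4,17) (4,0) (7,0)]
3. After y ≥ 9: [(7,9) (7,17) (4,17) (4,9)]
4. After y ≤ 18: [(7,9) (7,17) (4,17) (4,9)]
5. Canonical ring: [(4,9) (7,9) (7,17) (4,17)]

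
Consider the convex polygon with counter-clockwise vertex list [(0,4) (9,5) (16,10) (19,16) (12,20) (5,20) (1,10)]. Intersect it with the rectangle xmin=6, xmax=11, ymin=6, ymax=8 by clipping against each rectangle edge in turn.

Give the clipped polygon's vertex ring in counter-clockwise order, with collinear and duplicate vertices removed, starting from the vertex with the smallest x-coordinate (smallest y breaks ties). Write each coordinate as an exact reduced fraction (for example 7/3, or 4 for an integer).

Clipped polygon: [(6,6) (52/5,6) (11,45/7) (11,8) (6,8)]

1. After x ≥ 6: [(6,14/3) (9,5) (16,10) (19,16) (12,20) (6,20)]
2. After x ≤ 11: [(6,14/3) (9,5) (11,45/7) (11,20) (6,20)]
3. After y ≥ 6: [(6,6) (52/5,6) (11,45/7) (11,20) (6,20)]
4. After y ≤ 8: [(6,8) (6,6) (52/5,6) (11,45/7) (11,8)]
5. Canonical ring: [(6,6) (52/5,6) (11,45/7) (11,8) (6,8)]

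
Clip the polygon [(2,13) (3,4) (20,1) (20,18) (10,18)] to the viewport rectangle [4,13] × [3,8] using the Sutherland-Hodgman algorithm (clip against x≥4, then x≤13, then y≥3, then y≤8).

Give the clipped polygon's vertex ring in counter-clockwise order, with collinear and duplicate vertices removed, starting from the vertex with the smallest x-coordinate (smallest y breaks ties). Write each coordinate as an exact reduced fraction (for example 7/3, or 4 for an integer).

Clipped polygon: [(4,65/17) (26/3,3) (13,3) (13,8) (4,8)]

1. After x ≥ 4: [(4,57/4) (4,65/17) (20,1) (20,18) (10,18)]
2. After x ≤ 13: [(4,57/4) (4,65/17) (13,38/17) (13,18) (10,18)]
3. After y ≥ 3: [(4,57/4) (4,65/17) (26/3,3) (13,3) (13,18) (10,18)]
4. After y ≤ 8: [(4,8) (4,65/17) (26/3,3) (13,3) (13,8)]
5. Canonical ring: [(4,65/17) (26/3,3) (13,3) (13,8) (4,8)]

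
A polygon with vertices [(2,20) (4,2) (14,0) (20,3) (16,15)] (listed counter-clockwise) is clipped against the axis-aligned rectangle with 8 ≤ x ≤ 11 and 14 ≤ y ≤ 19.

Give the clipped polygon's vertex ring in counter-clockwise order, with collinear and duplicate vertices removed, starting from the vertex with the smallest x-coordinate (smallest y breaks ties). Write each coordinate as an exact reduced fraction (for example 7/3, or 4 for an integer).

1. After x ≥ 8: [(8,125/7) (8,6/5) (14,0) (20,3) (16,15)]
2. After x ≤ 11: [(11,235/14) (8,125/7) (8,6/5) (11,3/5)]
3. After y ≥ 14: [(11,14) (11,235/14) (8,125/7) (8,14)]
4. After y ≤ 19: [(11,14) (11,235/14) (8,125/7) (8,14)]
5. Canonical ring: [(8,14) (11,14) (11,235/14) (8,125/7)]

Clipped polygon: [(8,14) (11,14) (11,235/14) (8,125/7)]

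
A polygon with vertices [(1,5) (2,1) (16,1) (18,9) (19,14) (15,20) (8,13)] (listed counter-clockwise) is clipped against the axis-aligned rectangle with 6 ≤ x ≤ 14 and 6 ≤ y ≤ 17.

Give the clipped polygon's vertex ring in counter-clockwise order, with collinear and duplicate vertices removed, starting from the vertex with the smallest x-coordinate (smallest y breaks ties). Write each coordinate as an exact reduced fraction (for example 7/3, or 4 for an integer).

1. After x ≥ 6: [(6,75/7) (6,1) (16,1) (18,9) (19,14) (15,20) (8,13)]
2. After x ≤ 14: [(6,75/7) (6,1) (14,1) (14,19) (8,13)]
3. After y ≥ 6: [(6,75/7) (6,6) (14,6) (14,19) (8,13)]
4. After y ≤ 17: [(6,75/7) (6,6) (14,6) (14,17) (12,17) (8,13)]
5. Canonical ring: [(6,6) (14,6) (14,17) (12,17) (8,13) (6,75/7)]

Clipped polygon: [(6,6) (14,6) (14,17) (12,17) (8,13) (6,75/7)]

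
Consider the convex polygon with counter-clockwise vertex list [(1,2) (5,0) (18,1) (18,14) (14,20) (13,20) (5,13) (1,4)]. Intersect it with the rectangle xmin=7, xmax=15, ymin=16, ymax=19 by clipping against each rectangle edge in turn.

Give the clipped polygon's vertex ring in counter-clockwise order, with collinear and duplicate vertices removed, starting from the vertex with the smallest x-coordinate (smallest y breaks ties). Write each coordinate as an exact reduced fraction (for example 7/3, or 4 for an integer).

1. After x ≥ 7: [(7,2/13) (18,1) (18,14) (14,20) (13,20) (7,59/4)]
2. After x ≤ 15: [(7,2/13) (15,10/13) (15,37/2) (14,20) (13,20) (7,59/4)]
3. After y ≥ 16: [(15,16) (15,37/2) (14,20) (13,20) (59/7,16)]
4. After y ≤ 19: [(15,16) (15,37/2) (44/3,19) (83/7,19) (59/7,16)]
5. Canonical ring: [(59/7,16) (15,16) (15,37/2) (44/3,19) (83/7,19)]

Clipped polygon: [(59/7,16) (15,16) (15,37/2) (44/3,19) (83/7,19)]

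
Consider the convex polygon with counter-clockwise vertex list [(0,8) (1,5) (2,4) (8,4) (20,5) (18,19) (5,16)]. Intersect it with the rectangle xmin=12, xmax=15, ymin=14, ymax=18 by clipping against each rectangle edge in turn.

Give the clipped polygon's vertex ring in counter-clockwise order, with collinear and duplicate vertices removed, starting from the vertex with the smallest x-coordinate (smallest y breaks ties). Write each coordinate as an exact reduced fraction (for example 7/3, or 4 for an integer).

1. After x ≥ 12: [(12,13/3) (20,5) (18,19) (12,229/13)]
2. After x ≤ 15: [(12,13/3) (15,55/12) (15,238/13) (12,229/13)]
3. After y ≥ 14: [(12,14) (15,14) (15,238/13) (12,229/13)]
4. After y ≤ 18: [(12,14) (15,14) (15,18) (41/3,18) (12,229/13)]
5. Canonical ring: [(12,14) (15,14) (15,18) (41/3,18) (12,229/13)]

Clipped polygon: [(12,14) (15,14) (15,18) (41/3,18) (12,229/13)]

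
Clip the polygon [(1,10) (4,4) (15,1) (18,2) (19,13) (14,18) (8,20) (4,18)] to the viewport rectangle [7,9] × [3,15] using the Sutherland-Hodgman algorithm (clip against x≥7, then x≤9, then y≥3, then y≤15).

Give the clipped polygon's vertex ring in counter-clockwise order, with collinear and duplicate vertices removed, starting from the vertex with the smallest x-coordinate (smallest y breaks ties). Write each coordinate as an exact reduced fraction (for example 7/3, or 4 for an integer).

1. After x ≥ 7: [(7,35/11) (15,1) (18,2) (19,13) (14,18) (8,20) (7,39/2)]
2. After x ≤ 9: [(7,35/11) (9,29/11) (9,59/3) (8,20) (7,39/2)]
3. After y ≥ 3: [(7,35/11) (23/3,3) (9,3) (9,59/3) (8,20) (7,39/2)]
4. After y ≤ 15: [(7,15) (7,35/11) (23/3,3) (9,3) (9,15)]
5. Canonical ring: [(7,35/11) (23/3,3) (9,3) (9,15) (7,15)]

Clipped polygon: [(7,35/11) (23/3,3) (9,3) (9,15) (7,15)]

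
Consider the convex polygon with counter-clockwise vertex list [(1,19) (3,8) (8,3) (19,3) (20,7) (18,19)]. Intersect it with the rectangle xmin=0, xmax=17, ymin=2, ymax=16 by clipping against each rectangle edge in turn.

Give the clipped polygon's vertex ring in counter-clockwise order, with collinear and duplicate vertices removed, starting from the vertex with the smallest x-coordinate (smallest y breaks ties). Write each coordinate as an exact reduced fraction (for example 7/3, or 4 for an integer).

1. After x ≥ 0: [(1,19) (3,8) (8,3) (19,3) (20,7) (18,19)]
2. After x ≤ 17: [(17,19) (1,19) (3,8) (8,3) (17,3)]
3. After y ≥ 2: [(17,19) (1,19) (3,8) (8,3) (17,3)]
4. After y ≤ 16: [(17,16) (17/11,16) (3,8) (8,3) (17,3)]
5. Canonical ring: [(17/11,16) (3,8) (8,3) (17,3) (17,16)]

Clipped polygon: [(17/11,16) (3,8) (8,3) (17,3) (17,16)]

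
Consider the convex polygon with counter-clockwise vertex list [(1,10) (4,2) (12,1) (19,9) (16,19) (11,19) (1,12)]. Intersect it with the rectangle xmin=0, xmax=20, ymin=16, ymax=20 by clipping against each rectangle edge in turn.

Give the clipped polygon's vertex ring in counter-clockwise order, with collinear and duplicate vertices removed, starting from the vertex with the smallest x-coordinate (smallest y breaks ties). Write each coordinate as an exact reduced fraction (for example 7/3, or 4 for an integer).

1. After x ≥ 0: [(1,10) (4,2) (12,1) (19,9) (16,19) (11,19) (1,12)]
2. After x ≤ 20: [(1,10) (4,2) (12,1) (19,9) (16,19) (11,19) (1,12)]
3. After y ≥ 16: [(169/10,16) (16,19) (11,19) (47/7,16)]
4. After y ≤ 20: [(169/10,16) (16,19) (11,19) (47/7,16)]
5. Canonical ring: [(47/7,16) (169/10,16) (16,19) (11,19)]

Clipped polygon: [(47/7,16) (169/10,16) (16,19) (11,19)]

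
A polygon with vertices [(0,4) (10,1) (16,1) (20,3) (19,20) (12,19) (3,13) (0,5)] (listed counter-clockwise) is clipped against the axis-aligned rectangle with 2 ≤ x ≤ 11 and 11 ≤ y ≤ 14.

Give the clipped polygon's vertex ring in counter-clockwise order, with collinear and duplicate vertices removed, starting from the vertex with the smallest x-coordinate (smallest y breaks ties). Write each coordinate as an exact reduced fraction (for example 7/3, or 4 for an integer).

1. After x ≥ 2: [(2,17/5) (10,1) (16,1) (20,3) (19,20) (12,19) (3,13) (2,31/3)]
2. After x ≤ 11: [(2,17/5) (10,1) (11,1) (11,55/3) (3,13) (2,31/3)]
3. After y ≥ 11: [(11,11) (11,55/3) (3,13) (9/4,11)]
4. After y ≤ 14: [(11,11) (11,14) (9/2,14) (3,13) (9/4,11)]
5. Canonical ring: [(9/4,11) (11,11) (11,14) (9/2,14) (3,13)]

Clipped polygon: [(9/4,11) (11,11) (11,14) (9/2,14) (3,13)]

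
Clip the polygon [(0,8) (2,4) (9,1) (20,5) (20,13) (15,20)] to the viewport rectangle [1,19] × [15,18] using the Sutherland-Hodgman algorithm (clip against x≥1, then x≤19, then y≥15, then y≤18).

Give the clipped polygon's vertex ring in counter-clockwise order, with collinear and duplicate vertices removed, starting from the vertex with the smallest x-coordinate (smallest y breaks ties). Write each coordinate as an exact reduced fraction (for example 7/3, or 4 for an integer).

Clipped polygon: [(35/4,15) (130/7,15) (115/7,18) (25/2,18)]

1. After x ≥ 1: [(1,44/5) (1,6) (2,4) (9,1) (20,5) (20,13) (15,20)]
2. After x ≤ 19: [(1,44/5) (1,6) (2,4) (9,1) (19,51/11) (19,72/5) (15,20)]
3. After y ≥ 15: [(35/4,15) (130/7,15) (15,20)]
4. After y ≤ 18: [(25/2,18) (35/4,15) (130/7,15) (115/7,18)]
5. Canonical ring: [(35/4,15) (130/7,15) (115/7,18) (25/2,18)]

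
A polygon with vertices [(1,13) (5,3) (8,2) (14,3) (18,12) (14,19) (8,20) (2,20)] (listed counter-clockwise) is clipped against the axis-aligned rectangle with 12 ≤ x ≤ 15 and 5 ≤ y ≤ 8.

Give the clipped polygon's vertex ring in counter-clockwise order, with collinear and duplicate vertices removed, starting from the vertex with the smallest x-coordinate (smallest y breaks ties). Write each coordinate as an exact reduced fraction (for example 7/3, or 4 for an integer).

Clipped polygon: [(12,5) (134/9,5) (15,21/4) (15,8) (12,8)]

1. After x ≥ 12: [(12,8/3) (14,3) (18,12) (14,19) (12,58/3)]
2. After x ≤ 15: [(12,8/3) (14,3) (15,21/4) (15,69/4) (14,19) (12,58/3)]
3. After y ≥ 5: [(12,5) (134/9,5) (15,21/4) (15,69/4) (14,19) (12,58/3)]
4. After y ≤ 8: [(12,8) (12,5) (134/9,5) (15,21/4) (15,8)]
5. Canonical ring: [(12,5) (134/9,5) (15,21/4) (15,8) (12,8)]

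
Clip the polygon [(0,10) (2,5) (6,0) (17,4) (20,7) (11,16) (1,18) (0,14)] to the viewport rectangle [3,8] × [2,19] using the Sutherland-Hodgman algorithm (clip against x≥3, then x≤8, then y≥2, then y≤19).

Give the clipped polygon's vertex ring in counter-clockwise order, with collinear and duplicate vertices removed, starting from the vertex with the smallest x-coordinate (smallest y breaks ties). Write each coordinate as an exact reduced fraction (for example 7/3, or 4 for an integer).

Clipped polygon: [(3,15/4) (22/5,2) (8,2) (8,83/5) (3,88/5)]

1. After x ≥ 3: [(3,15/4) (6,0) (17,4) (20,7) (11,16) (3,88/5)]
2. After x ≤ 8: [(3,15/4) (6,0) (8,8/11) (8,83/5) (3,88/5)]
3. After y ≥ 2: [(3,15/4) (22/5,2) (8,2) (8,83/5) (3,88/5)]
4. After y ≤ 19: [(3,15/4) (22/5,2) (8,2) (8,83/5) (3,88/5)]
5. Canonical ring: [(3,15/4) (22/5,2) (8,2) (8,83/5) (3,88/5)]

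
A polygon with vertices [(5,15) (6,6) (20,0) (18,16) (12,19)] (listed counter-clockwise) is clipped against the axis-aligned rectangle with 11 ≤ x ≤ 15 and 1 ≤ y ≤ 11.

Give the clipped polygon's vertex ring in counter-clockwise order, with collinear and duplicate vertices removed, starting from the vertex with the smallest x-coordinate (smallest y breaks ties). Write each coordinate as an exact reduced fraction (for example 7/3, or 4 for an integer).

1. After x ≥ 11: [(11,129/7) (11,27/7) (20,0) (18,16) (12,19)]
2. After x ≤ 15: [(11,129/7) (11,27/7) (15,15/7) (15,35/2) (12,19)]
3. After y ≥ 1: [(11,129/7) (11,27/7) (15,15/7) (15,35/2) (12,19)]
4. After y ≤ 11: [(11,11) (11,27/7) (15,15/7) (15,11)]
5. Canonical ring: [(11,27/7) (15,15/7) (15,11) (11,11)]

Clipped polygon: [(11,27/7) (15,15/7) (15,11) (11,11)]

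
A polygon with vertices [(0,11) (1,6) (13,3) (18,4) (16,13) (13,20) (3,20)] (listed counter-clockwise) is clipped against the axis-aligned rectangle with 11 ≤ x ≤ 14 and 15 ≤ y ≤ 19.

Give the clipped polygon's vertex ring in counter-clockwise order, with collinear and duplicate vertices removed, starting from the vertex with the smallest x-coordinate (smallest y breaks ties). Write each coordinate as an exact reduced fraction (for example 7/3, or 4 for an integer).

1. After x ≥ 11: [(11,7/2) (13,3) (18,4) (16,13) (13,20) (11,20)]
2. After x ≤ 14: [(11,7/2) (13,3) (14,16/5) (14,53/3) (13,20) (11,20)]
3. After y ≥ 15: [(11,15) (14,15) (14,53/3) (13,20) (11,20)]
4. After y ≤ 19: [(11,19) (11,15) (14,15) (14,53/3) (94/7,19)]
5. Canonical ring: [(11,15) (14,15) (14,53/3) (94/7,19) (11,19)]

Clipped polygon: [(11,15) (14,15) (14,53/3) (94/7,19) (11,19)]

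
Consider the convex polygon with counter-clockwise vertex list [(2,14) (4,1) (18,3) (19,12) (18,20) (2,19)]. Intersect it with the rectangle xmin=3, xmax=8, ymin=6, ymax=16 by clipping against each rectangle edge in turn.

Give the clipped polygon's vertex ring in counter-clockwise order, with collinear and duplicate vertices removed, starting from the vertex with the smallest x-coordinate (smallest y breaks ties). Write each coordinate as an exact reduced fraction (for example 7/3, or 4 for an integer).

Clipped polygon: [(3,15/2) (42/13,6) (8,6) (8,16) (3,16)]

1. After x ≥ 3: [(3,15/2) (4,1) (18,3) (19,12) (18,20) (3,305/16)]
2. After x ≤ 8: [(3,15/2) (4,1) (8,11/7) (8,155/8) (3,305/16)]
3. After y ≥ 6: [(3,15/2) (42/13,6) (8,6) (8,155/8) (3,305/16)]
4. After y ≤ 16: [(3,16) (3,15/2) (42/13,6) (8,6) (8,16)]
5. Canonical ring: [(3,15/2) (42/13,6) (8,6) (8,16) (3,16)]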